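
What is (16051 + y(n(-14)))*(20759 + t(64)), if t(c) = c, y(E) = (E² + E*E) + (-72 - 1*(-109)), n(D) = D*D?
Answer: 1934873160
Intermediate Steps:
n(D) = D²
y(E) = 37 + 2*E² (y(E) = (E² + E²) + (-72 + 109) = 2*E² + 37 = 37 + 2*E²)
(16051 + y(n(-14)))*(20759 + t(64)) = (16051 + (37 + 2*((-14)²)²))*(20759 + 64) = (16051 + (37 + 2*196²))*20823 = (16051 + (37 + 2*38416))*20823 = (16051 + (37 + 76832))*20823 = (16051 + 76869)*20823 = 92920*20823 = 1934873160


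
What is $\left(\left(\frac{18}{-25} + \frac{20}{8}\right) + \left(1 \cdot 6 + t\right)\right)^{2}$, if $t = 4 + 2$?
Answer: $\frac{474721}{2500} \approx 189.89$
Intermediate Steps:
$t = 6$
$\left(\left(\frac{18}{-25} + \frac{20}{8}\right) + \left(1 \cdot 6 + t\right)\right)^{2} = \left(\left(\frac{18}{-25} + \frac{20}{8}\right) + \left(1 \cdot 6 + 6\right)\right)^{2} = \left(\left(18 \left(- \frac{1}{25}\right) + 20 \cdot \frac{1}{8}\right) + \left(6 + 6\right)\right)^{2} = \left(\left(- \frac{18}{25} + \frac{5}{2}\right) + 12\right)^{2} = \left(\frac{89}{50} + 12\right)^{2} = \left(\frac{689}{50}\right)^{2} = \frac{474721}{2500}$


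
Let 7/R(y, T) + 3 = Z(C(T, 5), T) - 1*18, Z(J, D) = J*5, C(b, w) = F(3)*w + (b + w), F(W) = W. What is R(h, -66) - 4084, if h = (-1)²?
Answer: -1025091/251 ≈ -4084.0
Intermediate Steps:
h = 1
C(b, w) = b + 4*w (C(b, w) = 3*w + (b + w) = b + 4*w)
Z(J, D) = 5*J
R(y, T) = 7/(79 + 5*T) (R(y, T) = 7/(-3 + (5*(T + 4*5) - 1*18)) = 7/(-3 + (5*(T + 20) - 18)) = 7/(-3 + (5*(20 + T) - 18)) = 7/(-3 + ((100 + 5*T) - 18)) = 7/(-3 + (82 + 5*T)) = 7/(79 + 5*T))
R(h, -66) - 4084 = 7/(79 + 5*(-66)) - 4084 = 7/(79 - 330) - 4084 = 7/(-251) - 4084 = 7*(-1/251) - 4084 = -7/251 - 4084 = -1025091/251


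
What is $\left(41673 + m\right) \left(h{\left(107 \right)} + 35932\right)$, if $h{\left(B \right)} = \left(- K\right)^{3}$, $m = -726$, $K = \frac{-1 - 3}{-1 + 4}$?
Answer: $\frac{13242641972}{9} \approx 1.4714 \cdot 10^{9}$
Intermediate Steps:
$K = - \frac{4}{3} \approx -1.3333$
$h{\left(B \right)} = \frac{64}{27}$ ($h{\left(B \right)} = \left(\left(-1\right) \left(- \frac{4}{3}\right)\right)^{3} = \left(\frac{4}{3}\right)^{3} = \frac{64}{27}$)
$\left(41673 + m\right) \left(h{\left(107 \right)} + 35932\right) = \left(41673 - 726\right) \left(\frac{64}{27} + 35932\right) = 40947 \cdot \frac{970228}{27} = \frac{13242641972}{9}$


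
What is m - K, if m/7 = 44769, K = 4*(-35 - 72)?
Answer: 313811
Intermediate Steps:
K = -428 (K = 4*(-107) = -428)
m = 313383 (m = 7*44769 = 313383)
m - K = 313383 - 1*(-428) = 313383 + 428 = 313811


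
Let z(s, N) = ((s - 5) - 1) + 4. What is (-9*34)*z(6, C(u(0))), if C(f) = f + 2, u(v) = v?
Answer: -1224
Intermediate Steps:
C(f) = 2 + f
z(s, N) = -2 + s (z(s, N) = ((-5 + s) - 1) + 4 = (-6 + s) + 4 = -2 + s)
(-9*34)*z(6, C(u(0))) = (-9*34)*(-2 + 6) = -306*4 = -1224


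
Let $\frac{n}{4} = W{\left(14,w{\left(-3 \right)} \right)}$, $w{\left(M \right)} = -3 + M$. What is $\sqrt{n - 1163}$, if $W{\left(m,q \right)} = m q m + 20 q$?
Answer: $i \sqrt{6347} \approx 79.668 i$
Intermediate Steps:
$W{\left(m,q \right)} = 20 q + q m^{2}$ ($W{\left(m,q \right)} = q m^{2} + 20 q = 20 q + q m^{2}$)
$n = -5184$ ($n = 4 \left(-3 - 3\right) \left(20 + 14^{2}\right) = 4 \left(- 6 \left(20 + 196\right)\right) = 4 \left(\left(-6\right) 216\right) = 4 \left(-1296\right) = -5184$)
$\sqrt{n - 1163} = \sqrt{-5184 - 1163} = \sqrt{-6347} = i \sqrt{6347}$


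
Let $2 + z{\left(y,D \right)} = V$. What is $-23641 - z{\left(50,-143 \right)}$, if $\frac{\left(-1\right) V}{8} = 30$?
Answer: $-23399$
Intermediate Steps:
$V = -240$ ($V = \left(-8\right) 30 = -240$)
$z{\left(y,D \right)} = -242$ ($z{\left(y,D \right)} = -2 - 240 = -242$)
$-23641 - z{\left(50,-143 \right)} = -23641 - -242 = -23641 + 242 = -23399$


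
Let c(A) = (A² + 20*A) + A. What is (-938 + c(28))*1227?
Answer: 532518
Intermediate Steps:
c(A) = A² + 21*A
(-938 + c(28))*1227 = (-938 + 28*(21 + 28))*1227 = (-938 + 28*49)*1227 = (-938 + 1372)*1227 = 434*1227 = 532518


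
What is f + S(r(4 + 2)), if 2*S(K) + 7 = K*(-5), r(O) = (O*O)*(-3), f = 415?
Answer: 1363/2 ≈ 681.50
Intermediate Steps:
r(O) = -3*O² (r(O) = O²*(-3) = -3*O²)
S(K) = -7/2 - 5*K/2 (S(K) = -7/2 + (K*(-5))/2 = -7/2 + (-5*K)/2 = -7/2 - 5*K/2)
f + S(r(4 + 2)) = 415 + (-7/2 - (-15)*(4 + 2)²/2) = 415 + (-7/2 - (-15)*6²/2) = 415 + (-7/2 - (-15)*36/2) = 415 + (-7/2 - 5/2*(-108)) = 415 + (-7/2 + 270) = 415 + 533/2 = 1363/2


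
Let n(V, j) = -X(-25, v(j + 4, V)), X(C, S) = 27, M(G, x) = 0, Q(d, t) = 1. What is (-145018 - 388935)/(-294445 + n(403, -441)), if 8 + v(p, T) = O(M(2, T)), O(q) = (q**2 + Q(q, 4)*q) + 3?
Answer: 533953/294472 ≈ 1.8133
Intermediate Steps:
O(q) = 3 + q + q**2 (O(q) = (q**2 + 1*q) + 3 = (q**2 + q) + 3 = (q + q**2) + 3 = 3 + q + q**2)
v(p, T) = -5 (v(p, T) = -8 + (3 + 0 + 0**2) = -8 + (3 + 0 + 0) = -8 + 3 = -5)
n(V, j) = -27 (n(V, j) = -1*27 = -27)
(-145018 - 388935)/(-294445 + n(403, -441)) = (-145018 - 388935)/(-294445 - 27) = -533953/(-294472) = -533953*(-1/294472) = 533953/294472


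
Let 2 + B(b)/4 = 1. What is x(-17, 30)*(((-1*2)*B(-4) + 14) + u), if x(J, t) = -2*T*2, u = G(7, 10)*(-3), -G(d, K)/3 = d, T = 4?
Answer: -1360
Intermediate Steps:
G(d, K) = -3*d
u = 63 (u = -3*7*(-3) = -21*(-3) = 63)
B(b) = -4 (B(b) = -8 + 4*1 = -8 + 4 = -4)
x(J, t) = -16 (x(J, t) = -2*4*2 = -8*2 = -16)
x(-17, 30)*(((-1*2)*B(-4) + 14) + u) = -16*((-1*2*(-4) + 14) + 63) = -16*((-2*(-4) + 14) + 63) = -16*((8 + 14) + 63) = -16*(22 + 63) = -16*85 = -1360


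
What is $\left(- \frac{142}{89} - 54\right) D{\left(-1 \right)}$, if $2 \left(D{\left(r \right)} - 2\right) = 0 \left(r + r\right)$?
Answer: $- \frac{9896}{89} \approx -111.19$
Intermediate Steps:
$D{\left(r \right)} = 2$ ($D{\left(r \right)} = 2 + \frac{0 \left(r + r\right)}{2} = 2 + \frac{0 \cdot 2 r}{2} = 2 + \frac{1}{2} \cdot 0 = 2 + 0 = 2$)
$\left(- \frac{142}{89} - 54\right) D{\left(-1 \right)} = \left(- \frac{142}{89} - 54\right) 2 = \left(- \frac{4948}{89}\right) 2 = - \frac{9896}{89}$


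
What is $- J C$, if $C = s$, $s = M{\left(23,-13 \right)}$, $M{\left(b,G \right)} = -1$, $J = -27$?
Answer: $-27$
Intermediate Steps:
$s = -1$
$C = -1$
$- J C = - \left(-27\right) \left(-1\right) = \left(-1\right) 27 = -27$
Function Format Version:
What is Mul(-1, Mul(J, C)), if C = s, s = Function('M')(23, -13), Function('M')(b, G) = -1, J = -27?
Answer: -27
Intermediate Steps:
s = -1
C = -1
Mul(-1, Mul(J, C)) = Mul(-1, Mul(-27, -1)) = Mul(-1, 27) = -27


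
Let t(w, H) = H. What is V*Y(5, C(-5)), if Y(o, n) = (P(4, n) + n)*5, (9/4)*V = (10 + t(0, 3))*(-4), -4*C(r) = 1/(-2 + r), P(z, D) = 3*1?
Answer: -22100/63 ≈ -350.79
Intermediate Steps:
P(z, D) = 3
C(r) = -1/(4*(-2 + r))
V = -208/9 (V = 4*((10 + 3)*(-4))/9 = 4*(13*(-4))/9 = (4/9)*(-52) = -208/9 ≈ -23.111)
Y(o, n) = 15 + 5*n (Y(o, n) = (3 + n)*5 = 15 + 5*n)
V*Y(5, C(-5)) = -208*(15 + 5*(-1/(-8 + 4*(-5))))/9 = -208*(15 + 5*(-1/(-8 - 20)))/9 = -208*(15 + 5*(-1/(-28)))/9 = -208*(15 + 5*(-1*(-1/28)))/9 = -208*(15 + 5*(1/28))/9 = -208*(15 + 5/28)/9 = -208/9*425/28 = -22100/63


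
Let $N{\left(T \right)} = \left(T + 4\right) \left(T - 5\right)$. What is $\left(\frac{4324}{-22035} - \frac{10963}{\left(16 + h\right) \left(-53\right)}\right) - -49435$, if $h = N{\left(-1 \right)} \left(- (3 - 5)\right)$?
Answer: $\frac{230882417071}{4671420} \approx 49424.0$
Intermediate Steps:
$N{\left(T \right)} = \left(-5 + T\right) \left(4 + T\right)$ ($N{\left(T \right)} = \left(4 + T\right) \left(-5 + T\right) = \left(-5 + T\right) \left(4 + T\right)$)
$h = -36$ ($h = \left(-20 + \left(-1\right)^{2} - -1\right) \left(- (3 - 5)\right) = \left(-20 + 1 + 1\right) \left(\left(-1\right) \left(-2\right)\right) = \left(-18\right) 2 = -36$)
$\left(\frac{4324}{-22035} - \frac{10963}{\left(16 + h\right) \left(-53\right)}\right) - -49435 = \left(\frac{4324}{-22035} - \frac{10963}{\left(16 - 36\right) \left(-53\right)}\right) - -49435 = \left(4324 \left(- \frac{1}{22035}\right) - \frac{10963}{\left(-20\right) \left(-53\right)}\right) + 49435 = \left(- \frac{4324}{22035} - \frac{10963}{1060}\right) + 49435 = - \frac{49230629}{4671420} + 49435 = \frac{230882417071}{4671420}$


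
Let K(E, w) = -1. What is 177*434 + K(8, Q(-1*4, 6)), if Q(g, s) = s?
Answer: 76817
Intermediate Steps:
177*434 + K(8, Q(-1*4, 6)) = 177*434 - 1 = 76818 - 1 = 76817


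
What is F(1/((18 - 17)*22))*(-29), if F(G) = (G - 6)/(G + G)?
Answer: 3799/2 ≈ 1899.5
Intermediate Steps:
F(G) = (-6 + G)/(2*G) (F(G) = (-6 + G)/((2*G)) = (-6 + G)*(1/(2*G)) = (-6 + G)/(2*G))
F(1/((18 - 17)*22))*(-29) = ((-6 + 1/((18 - 17)*22))/(2*((1/((18 - 17)*22)))))*(-29) = ((-6 + (1/22)/1)/(2*(((1/22)/1))))*(-29) = ((-6 + 1*(1/22))/(2*((1*(1/22)))))*(-29) = ((-6 + 1/22)/(2*(1/22)))*(-29) = ((½)*22*(-131/22))*(-29) = -131/2*(-29) = 3799/2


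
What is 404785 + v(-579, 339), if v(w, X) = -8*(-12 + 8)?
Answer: 404817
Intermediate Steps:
v(w, X) = 32 (v(w, X) = -8*(-4) = 32)
404785 + v(-579, 339) = 404785 + 32 = 404817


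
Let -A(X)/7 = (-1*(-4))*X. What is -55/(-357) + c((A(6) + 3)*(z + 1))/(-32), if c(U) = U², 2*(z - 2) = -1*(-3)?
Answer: -787258285/45696 ≈ -17228.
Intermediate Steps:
A(X) = -28*X (A(X) = -7*(-1*(-4))*X = -28*X)
z = 7/2 (z = 2 + (-1*(-3))/2 = 2 + (½)*3 = 2 + 3/2 = 7/2 ≈ 3.5000)
-55/(-357) + c((A(6) + 3)*(z + 1))/(-32) = -55/(-357) + ((-28*6 + 3)*(7/2 + 1))²/(-32) = -55*(-1/357) + ((-168 + 3)*(9/2))²*(-1/32) = 55/357 + (-165*9/2)²*(-1/32) = 55/357 + (-1485/2)²*(-1/32) = 55/357 + (2205225/4)*(-1/32) = 55/357 - 2205225/128 = -787258285/45696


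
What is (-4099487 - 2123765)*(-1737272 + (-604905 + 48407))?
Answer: 14274708740040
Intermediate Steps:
(-4099487 - 2123765)*(-1737272 + (-604905 + 48407)) = -6223252*(-1737272 - 556498) = -6223252*(-2293770) = 14274708740040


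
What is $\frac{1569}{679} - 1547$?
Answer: $- \frac{1048844}{679} \approx -1544.7$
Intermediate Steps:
$\frac{1569}{679} - 1547 = - \frac{1048844}{679}$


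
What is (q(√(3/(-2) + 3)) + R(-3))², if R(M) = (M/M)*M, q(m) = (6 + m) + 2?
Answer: (10 + √6)²/4 ≈ 38.747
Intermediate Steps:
q(m) = 8 + m
R(M) = M (R(M) = 1*M = M)
(q(√(3/(-2) + 3)) + R(-3))² = ((8 + √(3/(-2) + 3)) - 3)² = ((8 + √(3*(-½) + 3)) - 3)² = ((8 + √(-3/2 + 3)) - 3)² = ((8 + √(3/2)) - 3)² = ((8 + √6/2) - 3)² = (5 + √6/2)²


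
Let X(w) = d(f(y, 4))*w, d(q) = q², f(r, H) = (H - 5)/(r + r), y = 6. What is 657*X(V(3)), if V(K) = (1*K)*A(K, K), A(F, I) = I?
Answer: 657/16 ≈ 41.063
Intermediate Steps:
f(r, H) = (-5 + H)/(2*r) (f(r, H) = (-5 + H)/((2*r)) = (-5 + H)*(1/(2*r)) = (-5 + H)/(2*r))
V(K) = K² (V(K) = (1*K)*K = K*K = K²)
X(w) = w/144 (X(w) = ((½)*(-5 + 4)/6)²*w = ((½)*(⅙)*(-1))²*w = (-1/12)²*w = w/144)
657*X(V(3)) = 657*((1/144)*3²) = 657*((1/144)*9) = 657*(1/16) = 657/16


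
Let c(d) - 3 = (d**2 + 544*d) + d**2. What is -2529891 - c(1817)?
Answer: -10121320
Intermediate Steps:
c(d) = 3 + 2*d**2 + 544*d (c(d) = 3 + ((d**2 + 544*d) + d**2) = 3 + (2*d**2 + 544*d) = 3 + 2*d**2 + 544*d)
-2529891 - c(1817) = -2529891 - (3 + 2*1817**2 + 544*1817) = -2529891 - (3 + 2*3301489 + 988448) = -2529891 - (3 + 6602978 + 988448) = -2529891 - 1*7591429 = -2529891 - 7591429 = -10121320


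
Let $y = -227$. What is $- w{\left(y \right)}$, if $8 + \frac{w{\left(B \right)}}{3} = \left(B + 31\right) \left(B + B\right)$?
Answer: $-266928$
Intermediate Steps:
$w{\left(B \right)} = -24 + 6 B \left(31 + B\right)$ ($w{\left(B \right)} = -24 + 3 \left(B + 31\right) \left(B + B\right) = -24 + 3 \left(31 + B\right) 2 B = -24 + 3 \cdot 2 B \left(31 + B\right) = -24 + 6 B \left(31 + B\right)$)
$- w{\left(y \right)} = - (-24 + 6 \left(-227\right)^{2} + 186 \left(-227\right)) = - (-24 + 6 \cdot 51529 - 42222) = - (-24 + 309174 - 42222) = \left(-1\right) 266928 = -266928$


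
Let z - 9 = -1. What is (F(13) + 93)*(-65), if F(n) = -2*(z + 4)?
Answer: -4485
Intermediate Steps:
z = 8 (z = 9 - 1 = 8)
F(n) = -24 (F(n) = -2*(8 + 4) = -2*12 = -24)
(F(13) + 93)*(-65) = (-24 + 93)*(-65) = 69*(-65) = -4485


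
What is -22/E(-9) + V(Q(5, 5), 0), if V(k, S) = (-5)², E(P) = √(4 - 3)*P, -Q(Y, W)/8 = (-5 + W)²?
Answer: 247/9 ≈ 27.444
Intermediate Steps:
Q(Y, W) = -8*(-5 + W)²
E(P) = P (E(P) = √1*P = 1*P = P)
V(k, S) = 25
-22/E(-9) + V(Q(5, 5), 0) = -22/(-9) + 25 = -22*(-⅑) + 25 = 22/9 + 25 = 247/9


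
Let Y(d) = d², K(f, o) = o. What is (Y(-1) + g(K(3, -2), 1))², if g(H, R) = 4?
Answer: 25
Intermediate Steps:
(Y(-1) + g(K(3, -2), 1))² = ((-1)² + 4)² = (1 + 4)² = 5² = 25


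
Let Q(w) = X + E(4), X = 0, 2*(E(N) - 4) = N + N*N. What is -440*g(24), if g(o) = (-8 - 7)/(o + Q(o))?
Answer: 3300/19 ≈ 173.68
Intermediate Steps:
E(N) = 4 + N/2 + N²/2 (E(N) = 4 + (N + N*N)/2 = 4 + (N + N²)/2 = 4 + (N/2 + N²/2) = 4 + N/2 + N²/2)
Q(w) = 14 (Q(w) = 0 + (4 + (½)*4 + (½)*4²) = 0 + (4 + 2 + (½)*16) = 0 + (4 + 2 + 8) = 0 + 14 = 14)
g(o) = -15/(14 + o) (g(o) = (-8 - 7)/(o + 14) = -15/(14 + o))
-440*g(24) = -440*(-15/(14 + 24)) = -440*(-15/38) = -440*(-15*1/38) = -440*(-15)/38 = -1*(-3300/19) = 3300/19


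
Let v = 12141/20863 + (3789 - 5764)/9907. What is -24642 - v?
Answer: -5093327674184/206689741 ≈ -24642.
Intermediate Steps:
v = 79076462/206689741 (v = 12141*(1/20863) - 1975*1/9907 = 12141/20863 - 1975/9907 = 79076462/206689741 ≈ 0.38259)
-24642 - v = -24642 - 1*79076462/206689741 = -24642 - 79076462/206689741 = -5093327674184/206689741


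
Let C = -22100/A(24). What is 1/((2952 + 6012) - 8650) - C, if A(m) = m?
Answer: 433714/471 ≈ 920.84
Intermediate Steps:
C = -5525/6 (C = -22100/24 = -22100*1/24 = -5525/6 ≈ -920.83)
1/((2952 + 6012) - 8650) - C = 1/((2952 + 6012) - 8650) - 1*(-5525/6) = 1/(8964 - 8650) + 5525/6 = 1/314 + 5525/6 = 433714/471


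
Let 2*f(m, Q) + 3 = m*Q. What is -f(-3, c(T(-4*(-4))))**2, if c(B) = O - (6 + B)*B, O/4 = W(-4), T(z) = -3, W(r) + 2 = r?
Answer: -441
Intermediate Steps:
W(r) = -2 + r
O = -24 (O = 4*(-2 - 4) = 4*(-6) = -24)
c(B) = -24 - B*(6 + B) (c(B) = -24 - (6 + B)*B = -24 - B*(6 + B))
f(m, Q) = -3/2 + Q*m/2 (f(m, Q) = -3/2 + (m*Q)/2 = -3/2 + (Q*m)/2 = -3/2 + Q*m/2)
-f(-3, c(T(-4*(-4))))**2 = -(-3/2 + (1/2)*(-24 - 1*(-3)**2 - 6*(-3))*(-3))**2 = -(-3/2 + (1/2)*(-24 - 1*9 + 18)*(-3))**2 = -(-3/2 + (1/2)*(-24 - 9 + 18)*(-3))**2 = -(-3/2 + (1/2)*(-15)*(-3))**2 = -(-3/2 + 45/2)**2 = -1*21**2 = -1*441 = -441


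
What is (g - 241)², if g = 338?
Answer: 9409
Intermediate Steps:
(g - 241)² = (338 - 241)² = 97² = 9409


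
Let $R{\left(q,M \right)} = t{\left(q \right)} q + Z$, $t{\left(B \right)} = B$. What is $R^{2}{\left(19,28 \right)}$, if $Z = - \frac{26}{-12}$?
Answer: $\frac{4748041}{36} \approx 1.3189 \cdot 10^{5}$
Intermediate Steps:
$Z = \frac{13}{6}$ ($Z = \left(-26\right) \left(- \frac{1}{12}\right) = \frac{13}{6} \approx 2.1667$)
$R{\left(q,M \right)} = \frac{13}{6} + q^{2}$ ($R{\left(q,M \right)} = q q + \frac{13}{6} = q^{2} + \frac{13}{6} = \frac{13}{6} + q^{2}$)
$R^{2}{\left(19,28 \right)} = \left(\frac{13}{6} + 19^{2}\right)^{2} = \left(\frac{13}{6} + 361\right)^{2} = \left(\frac{2179}{6}\right)^{2} = \frac{4748041}{36}$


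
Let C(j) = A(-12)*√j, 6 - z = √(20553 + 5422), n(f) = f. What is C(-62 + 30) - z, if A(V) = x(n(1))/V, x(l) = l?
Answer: -6 + 5*√1039 - I*√2/3 ≈ 155.17 - 0.4714*I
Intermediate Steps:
z = 6 - 5*√1039 (z = 6 - √(20553 + 5422) = 6 - √25975 = 6 - 5*√1039 ≈ -155.17)
A(V) = 1/V
C(j) = -√j/12 (C(j) = √j/(-12) = -√j/12)
C(-62 + 30) - z = -√(-62 + 30)/12 - (6 - 5*√1039) = -I*√2/3 + (-6 + 5*√1039) = -6 + 5*√1039 - I*√2/3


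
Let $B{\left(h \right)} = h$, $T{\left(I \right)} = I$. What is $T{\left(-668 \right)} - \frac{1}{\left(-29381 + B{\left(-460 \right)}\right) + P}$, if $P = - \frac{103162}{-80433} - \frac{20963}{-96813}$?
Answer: $- \frac{17246200519010027}{25817666742856} \approx -668.0$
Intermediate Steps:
$P = \frac{1297059965}{865217781}$ ($P = \left(-103162\right) \left(- \frac{1}{80433}\right) - - \frac{20963}{96813} = \frac{103162}{80433} + \frac{20963}{96813} = \frac{1297059965}{865217781} \approx 1.4991$)
$T{\left(-668 \right)} - \frac{1}{\left(-29381 + B{\left(-460 \right)}\right) + P} = -668 - \frac{1}{\left(-29381 - 460\right) + \frac{1297059965}{865217781}} = -668 - \frac{1}{-29841 + \frac{1297059965}{865217781}} = -668 - \frac{1}{- \frac{25817666742856}{865217781}} = -668 - - \frac{865217781}{25817666742856} = -668 + \frac{865217781}{25817666742856} = - \frac{17246200519010027}{25817666742856}$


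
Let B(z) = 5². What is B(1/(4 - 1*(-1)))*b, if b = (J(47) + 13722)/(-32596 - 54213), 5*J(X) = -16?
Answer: -342970/86809 ≈ -3.9509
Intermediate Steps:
J(X) = -16/5 (J(X) = (⅕)*(-16) = -16/5)
B(z) = 25
b = -68594/434045 (b = (-16/5 + 13722)/(-32596 - 54213) = (68594/5)/(-86809) = (68594/5)*(-1/86809) = -68594/434045 ≈ -0.15803)
B(1/(4 - 1*(-1)))*b = 25*(-68594/434045) = -342970/86809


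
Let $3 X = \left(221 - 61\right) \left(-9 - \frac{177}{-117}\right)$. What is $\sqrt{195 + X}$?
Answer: $\frac{i \sqrt{310765}}{39} \approx 14.294 i$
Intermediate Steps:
$X = - \frac{46720}{117}$ ($X = \frac{\left(221 - 61\right) \left(-9 - \frac{177}{-117}\right)}{3} = \frac{160 \left(-9 - - \frac{59}{39}\right)}{3} = \frac{160 \left(-9 + \frac{59}{39}\right)}{3} = \frac{160 \left(- \frac{292}{39}\right)}{3} = \frac{1}{3} \left(- \frac{46720}{39}\right) = - \frac{46720}{117} \approx -399.32$)
$\sqrt{195 + X} = \sqrt{195 - \frac{46720}{117}} = \sqrt{- \frac{23905}{117}} = \frac{i \sqrt{310765}}{39}$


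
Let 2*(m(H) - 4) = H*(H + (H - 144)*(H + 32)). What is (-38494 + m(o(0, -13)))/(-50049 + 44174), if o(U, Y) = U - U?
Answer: 7698/1175 ≈ 6.5515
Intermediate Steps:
o(U, Y) = 0
m(H) = 4 + H*(H + (-144 + H)*(32 + H))/2 (m(H) = 4 + (H*(H + (H - 144)*(H + 32)))/2 = 4 + (H*(H + (-144 + H)*(32 + H)))/2 = 4 + H*(H + (-144 + H)*(32 + H))/2)
(-38494 + m(o(0, -13)))/(-50049 + 44174) = (-38494 + (4 + (1/2)*0**3 - 2304*0 - 111/2*0**2))/(-50049 + 44174) = (-38494 + (4 + (1/2)*0 + 0 - 111/2*0))/(-5875) = (-38494 + (4 + 0 + 0 + 0))*(-1/5875) = (-38494 + 4)*(-1/5875) = -38490*(-1/5875) = 7698/1175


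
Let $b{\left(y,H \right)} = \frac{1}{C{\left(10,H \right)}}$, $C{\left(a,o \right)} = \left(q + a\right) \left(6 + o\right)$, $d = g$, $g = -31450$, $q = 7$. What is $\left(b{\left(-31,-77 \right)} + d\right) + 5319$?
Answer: $- \frac{31540118}{1207} \approx -26131.0$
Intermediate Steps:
$d = -31450$
$C{\left(a,o \right)} = \left(6 + o\right) \left(7 + a\right)$ ($C{\left(a,o \right)} = \left(7 + a\right) \left(6 + o\right) = \left(6 + o\right) \left(7 + a\right)$)
$b{\left(y,H \right)} = \frac{1}{102 + 17 H}$ ($b{\left(y,H \right)} = \frac{1}{42 + 6 \cdot 10 + 7 H + 10 H} = \frac{1}{42 + 60 + 7 H + 10 H} = \frac{1}{102 + 17 H}$)
$\left(b{\left(-31,-77 \right)} + d\right) + 5319 = \left(\frac{1}{17 \left(6 - 77\right)} - 31450\right) + 5319 = \left(\frac{1}{17 \left(-71\right)} - 31450\right) + 5319 = \left(\frac{1}{17} \left(- \frac{1}{71}\right) - 31450\right) + 5319 = \left(- \frac{1}{1207} - 31450\right) + 5319 = - \frac{37960151}{1207} + 5319 = - \frac{31540118}{1207}$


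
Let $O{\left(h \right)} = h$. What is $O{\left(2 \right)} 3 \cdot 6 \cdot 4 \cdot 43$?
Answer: $6192$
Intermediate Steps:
$O{\left(2 \right)} 3 \cdot 6 \cdot 4 \cdot 43 = 2 \cdot 3 \cdot 6 \cdot 4 \cdot 43 = 2 \cdot 18 \cdot 4 \cdot 43 = 2 \cdot 72 \cdot 43 = 144 \cdot 43 = 6192$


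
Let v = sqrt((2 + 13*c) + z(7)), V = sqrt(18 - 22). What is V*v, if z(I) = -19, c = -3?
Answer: -4*sqrt(14) ≈ -14.967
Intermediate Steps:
V = 2*I (V = sqrt(-4) = 2*I ≈ 2.0*I)
v = 2*I*sqrt(14) (v = sqrt((2 + 13*(-3)) - 19) = sqrt((2 - 39) - 19) = sqrt(-37 - 19) = sqrt(-56) = 2*I*sqrt(14) ≈ 7.4833*I)
V*v = (2*I)*(2*I*sqrt(14)) = -4*sqrt(14)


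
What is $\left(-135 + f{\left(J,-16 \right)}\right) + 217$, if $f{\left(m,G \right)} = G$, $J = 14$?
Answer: $66$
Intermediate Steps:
$\left(-135 + f{\left(J,-16 \right)}\right) + 217 = \left(-135 - 16\right) + 217 = -151 + 217 = 66$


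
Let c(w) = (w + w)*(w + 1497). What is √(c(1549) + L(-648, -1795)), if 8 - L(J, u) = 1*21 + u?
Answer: √9438290 ≈ 3072.2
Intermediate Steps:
L(J, u) = -13 - u (L(J, u) = 8 - (1*21 + u) = 8 - (21 + u) = 8 + (-21 - u) = -13 - u)
c(w) = 2*w*(1497 + w) (c(w) = (2*w)*(1497 + w) = 2*w*(1497 + w))
√(c(1549) + L(-648, -1795)) = √(2*1549*(1497 + 1549) + (-13 - 1*(-1795))) = √(2*1549*3046 + (-13 + 1795)) = √(9436508 + 1782) = √9438290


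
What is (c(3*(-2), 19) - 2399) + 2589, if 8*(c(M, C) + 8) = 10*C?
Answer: 823/4 ≈ 205.75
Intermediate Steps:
c(M, C) = -8 + 5*C/4 (c(M, C) = -8 + (10*C)/8 = -8 + 5*C/4)
(c(3*(-2), 19) - 2399) + 2589 = ((-8 + (5/4)*19) - 2399) + 2589 = ((-8 + 95/4) - 2399) + 2589 = (63/4 - 2399) + 2589 = -9533/4 + 2589 = 823/4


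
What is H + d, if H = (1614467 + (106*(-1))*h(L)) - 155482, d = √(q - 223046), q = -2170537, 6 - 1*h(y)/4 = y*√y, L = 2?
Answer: 1456441 + 848*√2 + I*√2393583 ≈ 1.4576e+6 + 1547.1*I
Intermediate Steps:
h(y) = 24 - 4*y^(3/2) (h(y) = 24 - 4*y*√y = 24 - 4*y^(3/2))
d = I*√2393583 (d = √(-2170537 - 223046) = √(-2393583) = I*√2393583 ≈ 1547.1*I)
H = 1456441 + 848*√2 (H = (1614467 + (106*(-1))*(24 - 8*√2)) - 155482 = (1614467 - 106*(24 - 8*√2)) - 155482 = (1614467 + (-2544 + 848*√2)) - 155482 = (1611923 + 848*√2) - 155482 = 1456441 + 848*√2 ≈ 1.4576e+6)
H + d = (1456441 + 848*√2) + I*√2393583 = 1456441 + 848*√2 + I*√2393583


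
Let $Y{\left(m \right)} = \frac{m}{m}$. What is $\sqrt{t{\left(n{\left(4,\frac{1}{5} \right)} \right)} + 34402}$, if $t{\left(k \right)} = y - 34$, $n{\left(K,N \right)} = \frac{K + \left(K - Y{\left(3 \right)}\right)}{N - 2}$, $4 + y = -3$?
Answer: $\sqrt{34361} \approx 185.37$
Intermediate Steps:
$Y{\left(m \right)} = 1$
$y = -7$ ($y = -4 - 3 = -7$)
$n{\left(K,N \right)} = \frac{-1 + 2 K}{-2 + N}$ ($n{\left(K,N \right)} = \frac{K + \left(K - 1\right)}{N - 2} = \frac{K + \left(K - 1\right)}{-2 + N} = \frac{K + \left(-1 + K\right)}{-2 + N} = \frac{-1 + 2 K}{-2 + N}$)
$t{\left(k \right)} = -41$ ($t{\left(k \right)} = -7 - 34 = -41$)
$\sqrt{t{\left(n{\left(4,\frac{1}{5} \right)} \right)} + 34402} = \sqrt{-41 + 34402} = \sqrt{34361}$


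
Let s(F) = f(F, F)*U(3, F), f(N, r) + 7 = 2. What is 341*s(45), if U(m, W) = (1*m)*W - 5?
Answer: -221650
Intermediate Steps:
U(m, W) = -5 + W*m (U(m, W) = m*W - 5 = W*m - 5 = -5 + W*m)
f(N, r) = -5 (f(N, r) = -7 + 2 = -5)
s(F) = 25 - 15*F (s(F) = -5*(-5 + F*3) = -5*(-5 + 3*F) = 25 - 15*F)
341*s(45) = 341*(25 - 15*45) = 341*(25 - 675) = 341*(-650) = -221650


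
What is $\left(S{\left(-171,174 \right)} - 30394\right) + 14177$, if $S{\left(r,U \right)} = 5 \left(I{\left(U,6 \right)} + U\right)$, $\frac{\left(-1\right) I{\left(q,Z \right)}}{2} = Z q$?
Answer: $-25787$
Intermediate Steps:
$I{\left(q,Z \right)} = - 2 Z q$
$S{\left(r,U \right)} = - 55 U$ ($S{\left(r,U \right)} = 5 \left(\left(-2\right) 6 U + U\right) = 5 \left(- 12 U + U\right) = 5 \left(- 11 U\right) = - 55 U$)
$\left(S{\left(-171,174 \right)} - 30394\right) + 14177 = \left(\left(-55\right) 174 - 30394\right) + 14177 = \left(-9570 - 30394\right) + 14177 = -39964 + 14177 = -25787$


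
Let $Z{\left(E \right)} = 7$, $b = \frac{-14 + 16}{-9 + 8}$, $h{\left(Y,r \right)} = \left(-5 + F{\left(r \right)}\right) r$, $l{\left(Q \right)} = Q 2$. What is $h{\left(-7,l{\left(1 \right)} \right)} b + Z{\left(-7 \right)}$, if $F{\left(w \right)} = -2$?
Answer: $35$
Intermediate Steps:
$l{\left(Q \right)} = 2 Q$
$h{\left(Y,r \right)} = - 7 r$ ($h{\left(Y,r \right)} = \left(-5 - 2\right) r = - 7 r$)
$b = -2$ ($b = \frac{2}{-1} = 2 \left(-1\right) = -2$)
$h{\left(-7,l{\left(1 \right)} \right)} b + Z{\left(-7 \right)} = - 7 \cdot 2 \cdot 1 \left(-2\right) + 7 = \left(-7\right) 2 \left(-2\right) + 7 = \left(-14\right) \left(-2\right) + 7 = 28 + 7 = 35$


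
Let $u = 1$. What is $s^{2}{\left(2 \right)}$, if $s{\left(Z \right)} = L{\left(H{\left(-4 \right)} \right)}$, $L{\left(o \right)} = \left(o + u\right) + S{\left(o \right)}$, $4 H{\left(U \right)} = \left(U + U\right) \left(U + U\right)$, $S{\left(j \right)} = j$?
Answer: $1089$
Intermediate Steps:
$H{\left(U \right)} = U^{2}$ ($H{\left(U \right)} = \frac{\left(U + U\right) \left(U + U\right)}{4} = \frac{2 U 2 U}{4} = \frac{4 U^{2}}{4} = U^{2}$)
$L{\left(o \right)} = 1 + 2 o$ ($L{\left(o \right)} = \left(o + 1\right) + o = \left(1 + o\right) + o = 1 + 2 o$)
$s{\left(Z \right)} = 33$ ($s{\left(Z \right)} = 1 + 2 \left(-4\right)^{2} = 1 + 2 \cdot 16 = 1 + 32 = 33$)
$s^{2}{\left(2 \right)} = 33^{2} = 1089$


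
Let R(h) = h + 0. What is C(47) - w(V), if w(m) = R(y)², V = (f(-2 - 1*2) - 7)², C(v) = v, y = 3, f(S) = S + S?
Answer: 38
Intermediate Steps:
f(S) = 2*S
R(h) = h
V = 225 (V = (2*(-2 - 1*2) - 7)² = (2*(-2 - 2) - 7)² = (2*(-4) - 7)² = (-8 - 7)² = (-15)² = 225)
w(m) = 9 (w(m) = 3² = 9)
C(47) - w(V) = 47 - 1*9 = 47 - 9 = 38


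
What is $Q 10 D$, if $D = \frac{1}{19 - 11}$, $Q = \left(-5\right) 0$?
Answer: $0$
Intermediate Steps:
$Q = 0$
$D = \frac{1}{8} \approx 0.125$
$Q 10 D = 0 \cdot 10 \cdot \frac{1}{8} = 0 \cdot \frac{1}{8} = 0$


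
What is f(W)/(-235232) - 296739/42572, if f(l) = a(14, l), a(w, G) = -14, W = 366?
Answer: -8725239055/1251787088 ≈ -6.9702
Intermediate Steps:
f(l) = -14
f(W)/(-235232) - 296739/42572 = -14/(-235232) - 296739/42572 = -14*(-1/235232) - 296739*1/42572 = 7/117616 - 296739/42572 = -8725239055/1251787088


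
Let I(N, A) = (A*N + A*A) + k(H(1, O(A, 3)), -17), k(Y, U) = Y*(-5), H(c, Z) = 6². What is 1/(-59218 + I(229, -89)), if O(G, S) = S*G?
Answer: -1/71858 ≈ -1.3916e-5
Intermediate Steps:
O(G, S) = G*S
H(c, Z) = 36
k(Y, U) = -5*Y
I(N, A) = -180 + A² + A*N (I(N, A) = (A*N + A*A) - 5*36 = (A*N + A²) - 180 = (A² + A*N) - 180 = -180 + A² + A*N)
1/(-59218 + I(229, -89)) = 1/(-59218 + (-180 + (-89)² - 89*229)) = 1/(-59218 + (-180 + 7921 - 20381)) = 1/(-59218 - 12640) = 1/(-71858) = -1/71858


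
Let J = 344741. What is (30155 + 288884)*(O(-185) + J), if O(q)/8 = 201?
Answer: 110498838611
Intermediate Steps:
O(q) = 1608 (O(q) = 8*201 = 1608)
(30155 + 288884)*(O(-185) + J) = (30155 + 288884)*(1608 + 344741) = 319039*346349 = 110498838611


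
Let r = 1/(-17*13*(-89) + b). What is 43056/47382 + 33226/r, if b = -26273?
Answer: -1732795300912/7897 ≈ -2.1942e+8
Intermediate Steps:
r = -1/6604 (r = 1/(-17*13*(-89) - 26273) = 1/(-221*(-89) - 26273) = 1/(19669 - 26273) = 1/(-6604) = -1/6604 ≈ -0.00015142)
43056/47382 + 33226/r = 43056/47382 + 33226/(-1/6604) = 43056*(1/47382) + 33226*(-6604) = 7176/7897 - 219424504 = -1732795300912/7897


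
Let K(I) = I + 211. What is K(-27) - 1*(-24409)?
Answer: 24593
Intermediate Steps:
K(I) = 211 + I
K(-27) - 1*(-24409) = (211 - 27) - 1*(-24409) = 184 + 24409 = 24593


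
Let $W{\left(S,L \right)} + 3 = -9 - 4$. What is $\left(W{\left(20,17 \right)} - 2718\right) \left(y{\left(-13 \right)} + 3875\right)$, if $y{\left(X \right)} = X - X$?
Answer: $-10594250$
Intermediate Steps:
$y{\left(X \right)} = 0$
$W{\left(S,L \right)} = -16$ ($W{\left(S,L \right)} = -3 - 13 = -16$)
$\left(W{\left(20,17 \right)} - 2718\right) \left(y{\left(-13 \right)} + 3875\right) = \left(-16 - 2718\right) \left(0 + 3875\right) = \left(-2734\right) 3875 = -10594250$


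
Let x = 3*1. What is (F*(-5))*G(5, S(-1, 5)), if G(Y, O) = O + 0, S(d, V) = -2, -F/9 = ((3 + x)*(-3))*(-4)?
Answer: -6480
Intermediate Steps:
x = 3
F = -648 (F = -9*(3 + 3)*(-3)*(-4) = -9*6*(-3)*(-4) = -(-162)*(-4) = -9*72 = -648)
G(Y, O) = O
(F*(-5))*G(5, S(-1, 5)) = -648*(-5)*(-2) = 3240*(-2) = -6480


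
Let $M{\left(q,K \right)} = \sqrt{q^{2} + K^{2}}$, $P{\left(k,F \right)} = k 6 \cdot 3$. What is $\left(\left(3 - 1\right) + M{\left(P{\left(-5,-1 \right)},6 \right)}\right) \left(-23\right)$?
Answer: $-46 - 138 \sqrt{226} \approx -2120.6$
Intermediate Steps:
$P{\left(k,F \right)} = 18 k$ ($P{\left(k,F \right)} = 6 k 3 = 18 k$)
$M{\left(q,K \right)} = \sqrt{K^{2} + q^{2}}$
$\left(\left(3 - 1\right) + M{\left(P{\left(-5,-1 \right)},6 \right)}\right) \left(-23\right) = \left(\left(3 - 1\right) + \sqrt{6^{2} + \left(18 \left(-5\right)\right)^{2}}\right) \left(-23\right) = \left(2 + \sqrt{36 + \left(-90\right)^{2}}\right) \left(-23\right) = \left(2 + \sqrt{36 + 8100}\right) \left(-23\right) = \left(2 + \sqrt{8136}\right) \left(-23\right) = \left(2 + 6 \sqrt{226}\right) \left(-23\right) = -46 - 138 \sqrt{226}$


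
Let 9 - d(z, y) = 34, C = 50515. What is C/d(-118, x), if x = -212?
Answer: -10103/5 ≈ -2020.6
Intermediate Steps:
d(z, y) = -25 (d(z, y) = 9 - 1*34 = 9 - 34 = -25)
C/d(-118, x) = 50515/(-25) = 50515*(-1/25) = -10103/5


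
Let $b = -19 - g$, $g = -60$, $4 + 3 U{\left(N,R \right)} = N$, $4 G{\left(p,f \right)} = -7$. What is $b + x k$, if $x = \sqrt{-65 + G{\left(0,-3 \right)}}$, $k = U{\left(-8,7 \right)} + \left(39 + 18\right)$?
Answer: $41 + \frac{53 i \sqrt{267}}{2} \approx 41.0 + 433.01 i$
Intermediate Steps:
$G{\left(p,f \right)} = - \frac{7}{4}$ ($G{\left(p,f \right)} = \frac{1}{4} \left(-7\right) = - \frac{7}{4}$)
$U{\left(N,R \right)} = - \frac{4}{3} + \frac{N}{3}$
$k = 53$ ($k = \left(- \frac{4}{3} + \frac{1}{3} \left(-8\right)\right) + \left(39 + 18\right) = \left(- \frac{4}{3} - \frac{8}{3}\right) + 57 = -4 + 57 = 53$)
$b = 41$ ($b = -19 - -60 = -19 + 60 = 41$)
$x = \frac{i \sqrt{267}}{2}$ ($x = \sqrt{-65 - \frac{7}{4}} = \sqrt{- \frac{267}{4}} = \frac{i \sqrt{267}}{2} \approx 8.1701 i$)
$b + x k = 41 + \frac{i \sqrt{267}}{2} \cdot 53 = 41 + \frac{53 i \sqrt{267}}{2}$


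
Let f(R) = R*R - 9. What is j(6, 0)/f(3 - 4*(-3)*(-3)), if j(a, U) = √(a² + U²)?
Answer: 1/180 ≈ 0.0055556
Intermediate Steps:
f(R) = -9 + R² (f(R) = R² - 9 = -9 + R²)
j(a, U) = √(U² + a²)
j(6, 0)/f(3 - 4*(-3)*(-3)) = √(0² + 6²)/(-9 + (3 - 4*(-3)*(-3))²) = √(0 + 36)/(-9 + (3 + 12*(-3))²) = √36/(-9 + (3 - 36)²) = 6/(-9 + (-33)²) = 6/(-9 + 1089) = 6/1080 = 6*(1/1080) = 1/180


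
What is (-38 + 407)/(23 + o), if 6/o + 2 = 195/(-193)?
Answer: 214389/12205 ≈ 17.566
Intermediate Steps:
o = -1158/581 (o = 6/(-2 + 195/(-193)) = 6/(-2 + 195*(-1/193)) = 6/(-2 - 195/193) = 6/(-581/193) = 6*(-193/581) = -1158/581 ≈ -1.9931)
(-38 + 407)/(23 + o) = (-38 + 407)/(23 - 1158/581) = 369/(12205/581) = 369*(581/12205) = 214389/12205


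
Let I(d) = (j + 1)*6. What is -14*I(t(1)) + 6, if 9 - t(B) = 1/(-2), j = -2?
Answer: 90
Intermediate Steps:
t(B) = 19/2 (t(B) = 9 - 1/(-2) = 9 - 1*(-1/2) = 9 + 1/2 = 19/2)
I(d) = -6 (I(d) = (-2 + 1)*6 = -1*6 = -6)
-14*I(t(1)) + 6 = -14*(-6) + 6 = 84 + 6 = 90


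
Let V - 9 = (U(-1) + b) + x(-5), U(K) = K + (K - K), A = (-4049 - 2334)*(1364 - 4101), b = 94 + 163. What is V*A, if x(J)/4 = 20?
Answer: 6027243495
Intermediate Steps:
x(J) = 80 (x(J) = 4*20 = 80)
b = 257
A = 17470271 (A = -6383*(-2737) = 17470271)
U(K) = K (U(K) = K + 0 = K)
V = 345 (V = 9 + ((-1 + 257) + 80) = 9 + (256 + 80) = 9 + 336 = 345)
V*A = 345*17470271 = 6027243495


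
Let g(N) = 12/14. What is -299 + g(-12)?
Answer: -2087/7 ≈ -298.14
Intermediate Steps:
g(N) = 6/7 (g(N) = 12*(1/14) = 6/7)
-299 + g(-12) = -299 + 6/7 = -2087/7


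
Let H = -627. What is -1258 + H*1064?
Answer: -668386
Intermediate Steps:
-1258 + H*1064 = -1258 - 627*1064 = -1258 - 667128 = -668386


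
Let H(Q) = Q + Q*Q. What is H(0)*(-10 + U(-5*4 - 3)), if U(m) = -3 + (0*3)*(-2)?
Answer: 0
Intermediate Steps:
H(Q) = Q + Q²
U(m) = -3 (U(m) = -3 + 0*(-2) = -3 + 0 = -3)
H(0)*(-10 + U(-5*4 - 3)) = (0*(1 + 0))*(-10 - 3) = (0*1)*(-13) = 0*(-13) = 0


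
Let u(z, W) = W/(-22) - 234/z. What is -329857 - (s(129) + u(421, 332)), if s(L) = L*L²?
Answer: -11468812066/4631 ≈ -2.4765e+6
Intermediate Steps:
s(L) = L³
u(z, W) = -234/z - W/22 (u(z, W) = W*(-1/22) - 234/z = -W/22 - 234/z = -234/z - W/22)
-329857 - (s(129) + u(421, 332)) = -329857 - (129³ + (-234/421 - 1/22*332)) = -329857 - (2146689 + (-234*1/421 - 166/11)) = -329857 - (2146689 + (-234/421 - 166/11)) = -329857 - (2146689 - 72460/4631) = -329857 - 1*9941244299/4631 = -329857 - 9941244299/4631 = -11468812066/4631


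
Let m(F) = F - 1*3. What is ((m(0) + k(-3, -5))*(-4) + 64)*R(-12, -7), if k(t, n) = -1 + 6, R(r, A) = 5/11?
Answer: 280/11 ≈ 25.455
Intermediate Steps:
R(r, A) = 5/11 (R(r, A) = 5*(1/11) = 5/11)
m(F) = -3 + F (m(F) = F - 3 = -3 + F)
k(t, n) = 5
((m(0) + k(-3, -5))*(-4) + 64)*R(-12, -7) = (((-3 + 0) + 5)*(-4) + 64)*(5/11) = ((-3 + 5)*(-4) + 64)*(5/11) = (2*(-4) + 64)*(5/11) = (-8 + 64)*(5/11) = 56*(5/11) = 280/11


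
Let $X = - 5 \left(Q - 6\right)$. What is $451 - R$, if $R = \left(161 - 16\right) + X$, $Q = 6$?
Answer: $306$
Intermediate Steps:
$X = 0$ ($X = - 5 \left(6 - 6\right) = \left(-5\right) 0 = 0$)
$R = 145$ ($R = \left(161 - 16\right) + 0 = 145 + 0 = 145$)
$451 - R = 451 - 145 = 306$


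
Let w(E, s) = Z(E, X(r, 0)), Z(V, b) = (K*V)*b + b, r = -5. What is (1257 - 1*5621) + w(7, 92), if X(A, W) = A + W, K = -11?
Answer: -3984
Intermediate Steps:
Z(V, b) = b - 11*V*b (Z(V, b) = (-11*V)*b + b = -11*V*b + b = b - 11*V*b)
w(E, s) = -5 + 55*E (w(E, s) = (-5 + 0)*(1 - 11*E) = -5*(1 - 11*E) = -5 + 55*E)
(1257 - 1*5621) + w(7, 92) = (1257 - 1*5621) + (-5 + 55*7) = (1257 - 5621) + (-5 + 385) = -4364 + 380 = -3984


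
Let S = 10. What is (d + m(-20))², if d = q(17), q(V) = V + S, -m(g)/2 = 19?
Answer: 121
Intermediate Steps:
m(g) = -38 (m(g) = -2*19 = -38)
q(V) = 10 + V (q(V) = V + 10 = 10 + V)
d = 27 (d = 10 + 17 = 27)
(d + m(-20))² = (27 - 38)² = (-11)² = 121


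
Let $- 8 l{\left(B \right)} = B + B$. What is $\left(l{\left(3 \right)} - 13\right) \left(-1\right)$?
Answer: $\frac{55}{4} \approx 13.75$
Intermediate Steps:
$l{\left(B \right)} = - \frac{B}{4}$ ($l{\left(B \right)} = - \frac{B + B}{8} = - \frac{2 B}{8} = - \frac{B}{4}$)
$\left(l{\left(3 \right)} - 13\right) \left(-1\right) = \left(\left(- \frac{1}{4}\right) 3 - 13\right) \left(-1\right) = \left(- \frac{3}{4} - 13\right) \left(-1\right) = \left(- \frac{55}{4}\right) \left(-1\right) = \frac{55}{4}$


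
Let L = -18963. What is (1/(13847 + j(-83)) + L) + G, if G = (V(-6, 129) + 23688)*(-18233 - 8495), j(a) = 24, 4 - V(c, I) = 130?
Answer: -8735735237228/13871 ≈ -6.2978e+8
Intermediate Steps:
V(c, I) = -126 (V(c, I) = 4 - 1*130 = 4 - 130 = -126)
G = -629765136 (G = (-126 + 23688)*(-18233 - 8495) = 23562*(-26728) = -629765136)
(1/(13847 + j(-83)) + L) + G = (1/(13847 + 24) - 18963) - 629765136 = (1/13871 - 18963) - 629765136 = -263035772/13871 - 629765136 = -8735735237228/13871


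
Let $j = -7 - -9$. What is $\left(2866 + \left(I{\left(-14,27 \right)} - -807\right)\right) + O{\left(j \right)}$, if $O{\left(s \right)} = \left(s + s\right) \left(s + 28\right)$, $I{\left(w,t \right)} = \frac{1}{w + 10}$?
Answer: $\frac{15171}{4} \approx 3792.8$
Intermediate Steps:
$I{\left(w,t \right)} = \frac{1}{10 + w}$
$j = 2$ ($j = -7 + 9 = 2$)
$O{\left(s \right)} = 2 s \left(28 + s\right)$
$\left(2866 + \left(I{\left(-14,27 \right)} - -807\right)\right) + O{\left(j \right)} = \left(2866 + \left(\frac{1}{10 - 14} - -807\right)\right) + 2 \cdot 2 \left(28 + 2\right) = \left(2866 + \left(\frac{1}{-4} + 807\right)\right) + 2 \cdot 2 \cdot 30 = \left(2866 + \left(- \frac{1}{4} + 807\right)\right) + 120 = \left(2866 + \frac{3227}{4}\right) + 120 = \frac{14691}{4} + 120 = \frac{15171}{4}$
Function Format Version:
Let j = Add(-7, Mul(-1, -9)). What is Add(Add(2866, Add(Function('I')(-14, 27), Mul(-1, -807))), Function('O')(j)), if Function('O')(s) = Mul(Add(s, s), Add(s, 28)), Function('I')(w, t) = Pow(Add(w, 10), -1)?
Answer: Rational(15171, 4) ≈ 3792.8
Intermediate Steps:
Function('I')(w, t) = Pow(Add(10, w), -1)
j = 2 (j = Add(-7, 9) = 2)
Function('O')(s) = Mul(2, s, Add(28, s)) (Function('O')(s) = Mul(Mul(2, s), Add(28, s)) = Mul(2, s, Add(28, s)))
Add(Add(2866, Add(Function('I')(-14, 27), Mul(-1, -807))), Function('O')(j)) = Add(Add(2866, Add(Pow(Add(10, -14), -1), Mul(-1, -807))), Mul(2, 2, Add(28, 2))) = Add(Add(2866, Add(Pow(-4, -1), 807)), Mul(2, 2, 30)) = Add(Add(2866, Add(Rational(-1, 4), 807)), 120) = Add(Add(2866, Rational(3227, 4)), 120) = Add(Rational(14691, 4), 120) = Rational(15171, 4)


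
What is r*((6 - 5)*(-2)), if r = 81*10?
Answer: -1620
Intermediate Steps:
r = 810
r*((6 - 5)*(-2)) = 810*((6 - 5)*(-2)) = 810*(1*(-2)) = 810*(-2) = -1620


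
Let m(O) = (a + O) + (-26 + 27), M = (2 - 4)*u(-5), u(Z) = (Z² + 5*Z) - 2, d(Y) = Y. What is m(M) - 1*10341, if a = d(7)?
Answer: -10329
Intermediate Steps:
a = 7
u(Z) = -2 + Z² + 5*Z
M = 4 (M = (2 - 4)*(-2 + (-5)² + 5*(-5)) = -2*(-2 + 25 - 25) = -2*(-2) = 4)
m(O) = 8 + O (m(O) = (7 + O) + (-26 + 27) = (7 + O) + 1 = 8 + O)
m(M) - 1*10341 = (8 + 4) - 1*10341 = 12 - 10341 = -10329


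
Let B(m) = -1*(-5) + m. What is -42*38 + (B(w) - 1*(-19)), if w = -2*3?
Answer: -1578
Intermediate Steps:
w = -6
B(m) = 5 + m
-42*38 + (B(w) - 1*(-19)) = -42*38 + ((5 - 6) - 1*(-19)) = -1596 + (-1 + 19) = -1596 + 18 = -1578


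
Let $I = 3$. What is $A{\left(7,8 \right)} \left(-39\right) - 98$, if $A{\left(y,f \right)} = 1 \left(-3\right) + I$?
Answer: $-98$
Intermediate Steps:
$A{\left(y,f \right)} = 0$ ($A{\left(y,f \right)} = 1 \left(-3\right) + 3 = -3 + 3 = 0$)
$A{\left(7,8 \right)} \left(-39\right) - 98 = 0 \left(-39\right) - 98 = 0 - 98 = -98$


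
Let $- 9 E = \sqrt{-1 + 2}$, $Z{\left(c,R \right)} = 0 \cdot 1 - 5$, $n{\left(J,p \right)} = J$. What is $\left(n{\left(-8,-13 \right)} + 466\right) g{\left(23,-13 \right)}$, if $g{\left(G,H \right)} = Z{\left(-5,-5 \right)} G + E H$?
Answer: $- \frac{468076}{9} \approx -52008.0$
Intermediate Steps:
$Z{\left(c,R \right)} = -5$ ($Z{\left(c,R \right)} = 0 - 5 = -5$)
$E = - \frac{1}{9}$ ($E = - \frac{\sqrt{-1 + 2}}{9} = - \frac{\sqrt{1}}{9} = \left(- \frac{1}{9}\right) 1 = - \frac{1}{9} \approx -0.11111$)
$g{\left(G,H \right)} = - 5 G - \frac{H}{9}$
$\left(n{\left(-8,-13 \right)} + 466\right) g{\left(23,-13 \right)} = \left(-8 + 466\right) \left(\left(-5\right) 23 - - \frac{13}{9}\right) = 458 \left(-115 + \frac{13}{9}\right) = 458 \left(- \frac{1022}{9}\right) = - \frac{468076}{9}$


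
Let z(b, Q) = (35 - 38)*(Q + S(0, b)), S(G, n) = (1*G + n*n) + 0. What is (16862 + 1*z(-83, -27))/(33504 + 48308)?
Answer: -931/20453 ≈ -0.045519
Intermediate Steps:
S(G, n) = G + n**2 (S(G, n) = (G + n**2) + 0 = G + n**2)
z(b, Q) = -3*Q - 3*b**2 (z(b, Q) = (35 - 38)*(Q + (0 + b**2)) = -3*(Q + b**2) = -3*Q - 3*b**2)
(16862 + 1*z(-83, -27))/(33504 + 48308) = (16862 + 1*(-3*(-27) - 3*(-83)**2))/(33504 + 48308) = (16862 + 1*(81 - 3*6889))/81812 = (16862 + 1*(81 - 20667))*(1/81812) = (16862 + 1*(-20586))*(1/81812) = (16862 - 20586)*(1/81812) = -3724*1/81812 = -931/20453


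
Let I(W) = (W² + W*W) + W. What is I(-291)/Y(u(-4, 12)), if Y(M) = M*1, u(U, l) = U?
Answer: -169071/4 ≈ -42268.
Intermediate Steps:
I(W) = W + 2*W² (I(W) = (W² + W²) + W = 2*W² + W = W + 2*W²)
Y(M) = M
I(-291)/Y(u(-4, 12)) = -291*(1 + 2*(-291))/(-4) = -291*(1 - 582)*(-¼) = -291*(-581)*(-¼) = 169071*(-¼) = -169071/4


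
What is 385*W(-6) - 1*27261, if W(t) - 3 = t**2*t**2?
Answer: 472854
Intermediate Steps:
W(t) = 3 + t**4 (W(t) = 3 + t**2*t**2 = 3 + t**4)
385*W(-6) - 1*27261 = 385*(3 + (-6)**4) - 1*27261 = 385*(3 + 1296) - 27261 = 385*1299 - 27261 = 500115 - 27261 = 472854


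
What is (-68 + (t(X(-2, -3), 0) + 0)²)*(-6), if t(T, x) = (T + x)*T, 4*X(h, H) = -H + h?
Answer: 52221/128 ≈ 407.98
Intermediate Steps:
X(h, H) = -H/4 + h/4 (X(h, H) = (-H + h)/4 = (h - H)/4 = -H/4 + h/4)
t(T, x) = T*(T + x)
(-68 + (t(X(-2, -3), 0) + 0)²)*(-6) = (-68 + ((-¼*(-3) + (¼)*(-2))*((-¼*(-3) + (¼)*(-2)) + 0) + 0)²)*(-6) = (-68 + ((¾ - ½)*((¾ - ½) + 0) + 0)²)*(-6) = (-68 + ((¼ + 0)/4 + 0)²)*(-6) = (-68 + ((¼)*(¼) + 0)²)*(-6) = (-68 + (1/16 + 0)²)*(-6) = (-68 + (1/16)²)*(-6) = (-68 + 1/256)*(-6) = -17407/256*(-6) = 52221/128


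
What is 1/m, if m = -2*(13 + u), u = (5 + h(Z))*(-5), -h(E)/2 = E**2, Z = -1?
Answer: 1/4 ≈ 0.25000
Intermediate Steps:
h(E) = -2*E**2
u = -15 (u = (5 - 2*(-1)**2)*(-5) = (5 - 2*1)*(-5) = (5 - 2)*(-5) = 3*(-5) = -15)
m = 4 (m = -2*(13 - 15) = -2*(-2) = 4)
1/m = 1/4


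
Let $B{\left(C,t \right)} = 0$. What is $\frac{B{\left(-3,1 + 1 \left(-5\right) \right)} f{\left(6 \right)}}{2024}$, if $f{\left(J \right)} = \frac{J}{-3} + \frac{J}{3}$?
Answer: $0$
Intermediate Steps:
$f{\left(J \right)} = 0$ ($f{\left(J \right)} = J \left(- \frac{1}{3}\right) + J \frac{1}{3} = - \frac{J}{3} + \frac{J}{3} = 0$)
$\frac{B{\left(-3,1 + 1 \left(-5\right) \right)} f{\left(6 \right)}}{2024} = \frac{0 \cdot 0}{2024} = 0 \cdot \frac{1}{2024} = 0$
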